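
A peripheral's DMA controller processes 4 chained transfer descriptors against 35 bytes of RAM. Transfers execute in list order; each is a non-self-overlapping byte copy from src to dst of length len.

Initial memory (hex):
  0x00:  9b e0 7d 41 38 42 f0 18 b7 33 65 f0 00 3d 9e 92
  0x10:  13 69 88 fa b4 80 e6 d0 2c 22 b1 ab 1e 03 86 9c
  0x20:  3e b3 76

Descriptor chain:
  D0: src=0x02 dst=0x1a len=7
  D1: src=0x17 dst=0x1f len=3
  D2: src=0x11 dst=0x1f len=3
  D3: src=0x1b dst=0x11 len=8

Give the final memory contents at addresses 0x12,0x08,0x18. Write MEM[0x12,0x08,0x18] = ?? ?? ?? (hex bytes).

D0: mem[0x1a..0x20] <- [7d 41 38 42 f0 18 b7]
D1: mem[0x1f..0x21] <- [d0 2c 22]
D2: mem[0x1f..0x21] <- [69 88 fa]
D3: mem[0x11..0x18] <- [41 38 42 f0 69 88 fa 76]
query mem[0x12]=0x38, mem[0x08]=0xb7, mem[0x18]=0x76

MEM[0x12,0x08,0x18] = 38 b7 76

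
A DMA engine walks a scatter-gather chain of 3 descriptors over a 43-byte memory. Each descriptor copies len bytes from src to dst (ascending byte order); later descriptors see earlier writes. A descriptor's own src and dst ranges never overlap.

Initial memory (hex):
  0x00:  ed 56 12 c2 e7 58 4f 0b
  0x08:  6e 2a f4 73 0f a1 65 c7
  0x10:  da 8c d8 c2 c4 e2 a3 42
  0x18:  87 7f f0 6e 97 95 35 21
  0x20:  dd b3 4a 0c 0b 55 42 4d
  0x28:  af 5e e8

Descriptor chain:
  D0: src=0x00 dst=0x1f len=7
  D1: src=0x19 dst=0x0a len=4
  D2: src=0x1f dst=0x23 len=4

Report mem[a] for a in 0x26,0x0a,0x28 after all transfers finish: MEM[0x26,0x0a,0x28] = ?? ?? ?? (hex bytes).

#0 dst[0x1f+7] := {0xed,0x56,0x12,0xc2,0xe7,0x58,0x4f}
#1 dst[0x0a+4] := {0x7f,0xf0,0x6e,0x97}
#2 dst[0x23+4] := {0xed,0x56,0x12,0xc2}
query mem[0x26]=0xc2, mem[0x0a]=0x7f, mem[0x28]=0xaf

MEM[0x26,0x0a,0x28] = c2 7f af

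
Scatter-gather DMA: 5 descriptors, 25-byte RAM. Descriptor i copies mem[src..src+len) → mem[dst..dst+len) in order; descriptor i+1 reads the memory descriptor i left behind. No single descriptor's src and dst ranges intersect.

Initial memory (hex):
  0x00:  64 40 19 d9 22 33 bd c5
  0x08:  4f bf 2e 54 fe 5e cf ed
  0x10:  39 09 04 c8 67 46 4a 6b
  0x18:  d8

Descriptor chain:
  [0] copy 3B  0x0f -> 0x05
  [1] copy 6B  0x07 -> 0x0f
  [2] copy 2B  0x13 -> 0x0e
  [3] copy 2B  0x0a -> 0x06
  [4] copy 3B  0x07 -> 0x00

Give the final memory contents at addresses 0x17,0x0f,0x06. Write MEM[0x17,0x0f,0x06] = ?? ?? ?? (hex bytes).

  after D0: wrote 3B at 0x05 = ed3909
  after D1: wrote 6B at 0x0f = 094fbf2e54fe
  after D2: wrote 2B at 0x0e = 54fe
  after D3: wrote 2B at 0x06 = 2e54
  after D4: wrote 3B at 0x00 = 544fbf
query mem[0x17]=0x6b, mem[0x0f]=0xfe, mem[0x06]=0x2e

MEM[0x17,0x0f,0x06] = 6b fe 2e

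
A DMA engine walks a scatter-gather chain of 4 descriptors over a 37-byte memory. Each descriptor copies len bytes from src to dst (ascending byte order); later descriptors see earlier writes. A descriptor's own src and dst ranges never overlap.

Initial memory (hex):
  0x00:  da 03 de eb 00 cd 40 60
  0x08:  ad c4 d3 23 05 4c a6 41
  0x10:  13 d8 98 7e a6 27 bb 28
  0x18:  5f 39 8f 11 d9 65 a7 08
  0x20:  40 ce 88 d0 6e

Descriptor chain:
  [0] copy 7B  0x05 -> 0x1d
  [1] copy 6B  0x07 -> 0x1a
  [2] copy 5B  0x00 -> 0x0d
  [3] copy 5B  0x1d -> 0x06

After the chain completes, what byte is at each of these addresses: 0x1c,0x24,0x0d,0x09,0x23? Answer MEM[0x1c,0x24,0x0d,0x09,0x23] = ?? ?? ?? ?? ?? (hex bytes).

MEM[0x1c,0x24,0x0d,0x09,0x23] = c4 6e da ad 23

[0] 0x05->0x1d len=7 : cd 40 60 ad c4 d3 23
[1] 0x07->0x1a len=6 : 60 ad c4 d3 23 05
[2] 0x00->0x0d len=5 : da 03 de eb 00
[3] 0x1d->0x06 len=5 : d3 23 05 ad c4
query mem[0x1c]=0xc4, mem[0x24]=0x6e, mem[0x0d]=0xda, mem[0x09]=0xad, mem[0x23]=0x23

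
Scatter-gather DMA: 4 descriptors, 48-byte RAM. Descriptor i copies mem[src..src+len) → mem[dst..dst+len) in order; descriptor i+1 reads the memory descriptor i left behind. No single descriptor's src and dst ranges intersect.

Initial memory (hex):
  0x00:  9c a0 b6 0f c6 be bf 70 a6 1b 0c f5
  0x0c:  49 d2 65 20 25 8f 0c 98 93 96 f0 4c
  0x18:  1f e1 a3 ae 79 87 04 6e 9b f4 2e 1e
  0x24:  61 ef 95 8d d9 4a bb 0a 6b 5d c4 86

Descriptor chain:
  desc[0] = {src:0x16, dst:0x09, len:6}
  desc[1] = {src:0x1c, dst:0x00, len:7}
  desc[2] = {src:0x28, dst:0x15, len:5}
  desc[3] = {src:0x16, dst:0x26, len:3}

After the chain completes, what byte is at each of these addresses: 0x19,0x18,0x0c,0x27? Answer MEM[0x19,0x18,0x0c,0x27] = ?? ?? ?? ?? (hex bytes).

MEM[0x19,0x18,0x0c,0x27] = 6b 0a e1 bb

[0] 0x16->0x09 len=6 : f0 4c 1f e1 a3 ae
[1] 0x1c->0x00 len=7 : 79 87 04 6e 9b f4 2e
[2] 0x28->0x15 len=5 : d9 4a bb 0a 6b
[3] 0x16->0x26 len=3 : 4a bb 0a
query mem[0x19]=0x6b, mem[0x18]=0x0a, mem[0x0c]=0xe1, mem[0x27]=0xbb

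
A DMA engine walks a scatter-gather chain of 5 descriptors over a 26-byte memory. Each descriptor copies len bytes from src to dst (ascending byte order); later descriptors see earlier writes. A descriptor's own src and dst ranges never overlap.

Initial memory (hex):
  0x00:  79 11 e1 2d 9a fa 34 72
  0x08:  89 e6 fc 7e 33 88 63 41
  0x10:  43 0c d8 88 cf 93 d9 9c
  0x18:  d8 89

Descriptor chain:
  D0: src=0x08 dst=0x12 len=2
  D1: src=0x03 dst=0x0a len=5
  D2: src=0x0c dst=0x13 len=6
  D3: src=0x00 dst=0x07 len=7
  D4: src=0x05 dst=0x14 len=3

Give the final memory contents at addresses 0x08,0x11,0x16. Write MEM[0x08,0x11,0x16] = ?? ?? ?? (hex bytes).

D0: mem[0x12..0x13] <- [89 e6]
D1: mem[0x0a..0x0e] <- [2d 9a fa 34 72]
D2: mem[0x13..0x18] <- [fa 34 72 41 43 0c]
D3: mem[0x07..0x0d] <- [79 11 e1 2d 9a fa 34]
D4: mem[0x14..0x16] <- [fa 34 79]
query mem[0x08]=0x11, mem[0x11]=0x0c, mem[0x16]=0x79

MEM[0x08,0x11,0x16] = 11 0c 79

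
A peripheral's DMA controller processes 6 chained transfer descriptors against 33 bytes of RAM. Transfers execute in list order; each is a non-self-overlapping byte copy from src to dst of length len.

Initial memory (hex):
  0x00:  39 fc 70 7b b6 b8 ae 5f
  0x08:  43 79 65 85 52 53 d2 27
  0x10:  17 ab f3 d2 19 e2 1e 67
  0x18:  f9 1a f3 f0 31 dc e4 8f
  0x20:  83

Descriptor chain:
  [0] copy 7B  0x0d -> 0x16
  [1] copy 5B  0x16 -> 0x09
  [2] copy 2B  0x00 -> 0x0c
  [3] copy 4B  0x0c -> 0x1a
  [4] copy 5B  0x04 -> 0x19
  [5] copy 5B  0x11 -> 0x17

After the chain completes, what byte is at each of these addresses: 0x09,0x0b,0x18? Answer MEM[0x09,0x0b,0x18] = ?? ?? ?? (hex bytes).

[0] 0x0d->0x16 len=7 : 53 d2 27 17 ab f3 d2
[1] 0x16->0x09 len=5 : 53 d2 27 17 ab
[2] 0x00->0x0c len=2 : 39 fc
[3] 0x0c->0x1a len=4 : 39 fc d2 27
[4] 0x04->0x19 len=5 : b6 b8 ae 5f 43
[5] 0x11->0x17 len=5 : ab f3 d2 19 e2
query mem[0x09]=0x53, mem[0x0b]=0x27, mem[0x18]=0xf3

MEM[0x09,0x0b,0x18] = 53 27 f3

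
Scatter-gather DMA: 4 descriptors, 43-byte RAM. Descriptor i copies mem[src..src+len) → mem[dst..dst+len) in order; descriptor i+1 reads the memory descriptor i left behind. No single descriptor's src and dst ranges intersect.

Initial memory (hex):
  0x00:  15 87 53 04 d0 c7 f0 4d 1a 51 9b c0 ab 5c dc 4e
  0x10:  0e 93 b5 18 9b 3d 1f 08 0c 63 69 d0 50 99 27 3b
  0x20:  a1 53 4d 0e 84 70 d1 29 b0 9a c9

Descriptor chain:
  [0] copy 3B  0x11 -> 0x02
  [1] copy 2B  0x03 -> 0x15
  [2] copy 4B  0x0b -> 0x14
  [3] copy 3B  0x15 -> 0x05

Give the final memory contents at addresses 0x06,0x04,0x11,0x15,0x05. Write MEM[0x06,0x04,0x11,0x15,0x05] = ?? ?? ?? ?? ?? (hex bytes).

  after D0: wrote 3B at 0x02 = 93b518
  after D1: wrote 2B at 0x15 = b518
  after D2: wrote 4B at 0x14 = c0ab5cdc
  after D3: wrote 3B at 0x05 = ab5cdc
query mem[0x06]=0x5c, mem[0x04]=0x18, mem[0x11]=0x93, mem[0x15]=0xab, mem[0x05]=0xab

MEM[0x06,0x04,0x11,0x15,0x05] = 5c 18 93 ab ab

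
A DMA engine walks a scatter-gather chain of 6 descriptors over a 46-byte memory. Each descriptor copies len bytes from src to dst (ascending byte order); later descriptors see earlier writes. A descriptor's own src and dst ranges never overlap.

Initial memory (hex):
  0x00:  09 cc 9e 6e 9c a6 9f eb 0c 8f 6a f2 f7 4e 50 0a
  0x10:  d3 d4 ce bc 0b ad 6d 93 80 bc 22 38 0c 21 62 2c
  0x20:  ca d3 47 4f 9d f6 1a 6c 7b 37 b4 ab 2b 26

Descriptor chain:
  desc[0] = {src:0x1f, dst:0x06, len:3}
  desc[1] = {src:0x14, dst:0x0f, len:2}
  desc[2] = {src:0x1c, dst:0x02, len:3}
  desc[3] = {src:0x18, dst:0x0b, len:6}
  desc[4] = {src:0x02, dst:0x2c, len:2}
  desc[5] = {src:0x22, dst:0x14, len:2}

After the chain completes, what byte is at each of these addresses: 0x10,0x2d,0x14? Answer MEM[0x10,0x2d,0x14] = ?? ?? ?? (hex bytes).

MEM[0x10,0x2d,0x14] = 21 21 47

  after D0: wrote 3B at 0x06 = 2ccad3
  after D1: wrote 2B at 0x0f = 0bad
  after D2: wrote 3B at 0x02 = 0c2162
  after D3: wrote 6B at 0x0b = 80bc22380c21
  after D4: wrote 2B at 0x2c = 0c21
  after D5: wrote 2B at 0x14 = 474f
query mem[0x10]=0x21, mem[0x2d]=0x21, mem[0x14]=0x47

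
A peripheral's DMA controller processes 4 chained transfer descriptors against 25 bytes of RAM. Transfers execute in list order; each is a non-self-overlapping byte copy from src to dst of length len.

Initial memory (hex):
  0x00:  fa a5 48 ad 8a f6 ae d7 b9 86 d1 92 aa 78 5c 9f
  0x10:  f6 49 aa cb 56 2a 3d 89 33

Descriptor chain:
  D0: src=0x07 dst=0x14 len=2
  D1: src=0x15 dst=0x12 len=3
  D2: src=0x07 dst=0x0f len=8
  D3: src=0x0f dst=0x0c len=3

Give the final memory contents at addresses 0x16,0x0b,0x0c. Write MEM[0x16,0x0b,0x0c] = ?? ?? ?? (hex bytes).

  after D0: wrote 2B at 0x14 = d7b9
  after D1: wrote 3B at 0x12 = b93d89
  after D2: wrote 8B at 0x0f = d7b986d192aa785c
  after D3: wrote 3B at 0x0c = d7b986
query mem[0x16]=0x5c, mem[0x0b]=0x92, mem[0x0c]=0xd7

MEM[0x16,0x0b,0x0c] = 5c 92 d7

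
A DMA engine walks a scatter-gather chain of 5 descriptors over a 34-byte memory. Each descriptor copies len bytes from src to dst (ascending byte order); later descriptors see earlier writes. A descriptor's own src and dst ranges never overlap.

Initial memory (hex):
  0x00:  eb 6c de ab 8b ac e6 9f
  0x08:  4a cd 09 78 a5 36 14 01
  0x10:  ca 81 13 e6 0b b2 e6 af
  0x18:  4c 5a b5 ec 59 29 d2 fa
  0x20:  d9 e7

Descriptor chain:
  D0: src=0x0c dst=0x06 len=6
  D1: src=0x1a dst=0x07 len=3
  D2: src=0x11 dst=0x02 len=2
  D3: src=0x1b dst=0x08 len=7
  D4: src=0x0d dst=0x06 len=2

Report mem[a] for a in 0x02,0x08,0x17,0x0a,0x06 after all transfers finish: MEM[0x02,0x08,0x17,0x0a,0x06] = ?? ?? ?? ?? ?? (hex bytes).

MEM[0x02,0x08,0x17,0x0a,0x06] = 81 ec af 29 d9

#0 dst[0x06+6] := {0xa5,0x36,0x14,0x01,0xca,0x81}
#1 dst[0x07+3] := {0xb5,0xec,0x59}
#2 dst[0x02+2] := {0x81,0x13}
#3 dst[0x08+7] := {0xec,0x59,0x29,0xd2,0xfa,0xd9,0xe7}
#4 dst[0x06+2] := {0xd9,0xe7}
query mem[0x02]=0x81, mem[0x08]=0xec, mem[0x17]=0xaf, mem[0x0a]=0x29, mem[0x06]=0xd9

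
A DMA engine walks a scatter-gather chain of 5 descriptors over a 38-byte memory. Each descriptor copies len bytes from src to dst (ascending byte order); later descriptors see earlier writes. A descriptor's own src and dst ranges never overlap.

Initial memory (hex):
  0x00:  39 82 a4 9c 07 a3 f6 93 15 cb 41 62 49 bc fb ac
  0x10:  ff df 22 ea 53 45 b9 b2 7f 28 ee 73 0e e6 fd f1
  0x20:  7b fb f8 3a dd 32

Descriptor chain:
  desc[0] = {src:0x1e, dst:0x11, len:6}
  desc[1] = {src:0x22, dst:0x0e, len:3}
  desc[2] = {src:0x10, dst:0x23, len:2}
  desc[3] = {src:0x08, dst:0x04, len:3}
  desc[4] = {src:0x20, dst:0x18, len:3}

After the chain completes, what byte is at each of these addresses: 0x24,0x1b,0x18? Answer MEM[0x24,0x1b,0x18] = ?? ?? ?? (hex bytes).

MEM[0x24,0x1b,0x18] = fd 73 7b

  after D0: wrote 6B at 0x11 = fdf17bfbf83a
  after D1: wrote 3B at 0x0e = f83add
  after D2: wrote 2B at 0x23 = ddfd
  after D3: wrote 3B at 0x04 = 15cb41
  after D4: wrote 3B at 0x18 = 7bfbf8
query mem[0x24]=0xfd, mem[0x1b]=0x73, mem[0x18]=0x7b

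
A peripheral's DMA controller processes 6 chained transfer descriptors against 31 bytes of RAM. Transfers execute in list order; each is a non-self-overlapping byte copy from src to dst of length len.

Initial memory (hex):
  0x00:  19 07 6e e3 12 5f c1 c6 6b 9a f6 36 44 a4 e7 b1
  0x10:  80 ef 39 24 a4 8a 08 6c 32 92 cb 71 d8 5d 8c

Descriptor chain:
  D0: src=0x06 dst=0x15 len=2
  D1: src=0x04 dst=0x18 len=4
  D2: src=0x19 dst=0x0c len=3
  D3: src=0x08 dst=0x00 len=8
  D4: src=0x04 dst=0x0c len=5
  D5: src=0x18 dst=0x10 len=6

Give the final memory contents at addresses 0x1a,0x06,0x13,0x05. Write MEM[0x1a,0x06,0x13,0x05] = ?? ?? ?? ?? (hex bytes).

[0] 0x06->0x15 len=2 : c1 c6
[1] 0x04->0x18 len=4 : 12 5f c1 c6
[2] 0x19->0x0c len=3 : 5f c1 c6
[3] 0x08->0x00 len=8 : 6b 9a f6 36 5f c1 c6 b1
[4] 0x04->0x0c len=5 : 5f c1 c6 b1 6b
[5] 0x18->0x10 len=6 : 12 5f c1 c6 d8 5d
query mem[0x1a]=0xc1, mem[0x06]=0xc6, mem[0x13]=0xc6, mem[0x05]=0xc1

MEM[0x1a,0x06,0x13,0x05] = c1 c6 c6 c1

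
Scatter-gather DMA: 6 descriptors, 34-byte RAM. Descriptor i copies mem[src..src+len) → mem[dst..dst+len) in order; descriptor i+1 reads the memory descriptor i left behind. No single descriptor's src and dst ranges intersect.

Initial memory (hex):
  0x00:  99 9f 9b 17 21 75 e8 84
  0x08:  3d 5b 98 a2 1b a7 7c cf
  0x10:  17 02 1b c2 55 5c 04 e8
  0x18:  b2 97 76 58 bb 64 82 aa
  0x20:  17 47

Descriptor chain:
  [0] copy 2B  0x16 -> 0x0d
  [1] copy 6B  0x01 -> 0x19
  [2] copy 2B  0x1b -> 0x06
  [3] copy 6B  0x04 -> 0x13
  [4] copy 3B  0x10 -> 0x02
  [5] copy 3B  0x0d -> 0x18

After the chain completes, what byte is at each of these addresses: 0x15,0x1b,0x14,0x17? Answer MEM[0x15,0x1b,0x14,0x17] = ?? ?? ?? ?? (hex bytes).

MEM[0x15,0x1b,0x14,0x17] = 17 17 75 3d

#0 dst[0x0d+2] := {0x04,0xe8}
#1 dst[0x19+6] := {0x9f,0x9b,0x17,0x21,0x75,0xe8}
#2 dst[0x06+2] := {0x17,0x21}
#3 dst[0x13+6] := {0x21,0x75,0x17,0x21,0x3d,0x5b}
#4 dst[0x02+3] := {0x17,0x02,0x1b}
#5 dst[0x18+3] := {0x04,0xe8,0xcf}
query mem[0x15]=0x17, mem[0x1b]=0x17, mem[0x14]=0x75, mem[0x17]=0x3d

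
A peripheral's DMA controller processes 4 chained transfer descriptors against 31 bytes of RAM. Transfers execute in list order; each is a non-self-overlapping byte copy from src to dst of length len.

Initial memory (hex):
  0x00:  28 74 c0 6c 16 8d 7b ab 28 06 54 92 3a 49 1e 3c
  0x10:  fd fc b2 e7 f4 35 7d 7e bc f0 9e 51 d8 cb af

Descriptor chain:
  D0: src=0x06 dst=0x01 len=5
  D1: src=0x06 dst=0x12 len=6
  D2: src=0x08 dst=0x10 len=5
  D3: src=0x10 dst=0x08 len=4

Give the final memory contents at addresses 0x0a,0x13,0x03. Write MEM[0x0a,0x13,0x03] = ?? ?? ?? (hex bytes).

MEM[0x0a,0x13,0x03] = 54 92 28

#0 dst[0x01+5] := {0x7b,0xab,0x28,0x06,0x54}
#1 dst[0x12+6] := {0x7b,0xab,0x28,0x06,0x54,0x92}
#2 dst[0x10+5] := {0x28,0x06,0x54,0x92,0x3a}
#3 dst[0x08+4] := {0x28,0x06,0x54,0x92}
query mem[0x0a]=0x54, mem[0x13]=0x92, mem[0x03]=0x28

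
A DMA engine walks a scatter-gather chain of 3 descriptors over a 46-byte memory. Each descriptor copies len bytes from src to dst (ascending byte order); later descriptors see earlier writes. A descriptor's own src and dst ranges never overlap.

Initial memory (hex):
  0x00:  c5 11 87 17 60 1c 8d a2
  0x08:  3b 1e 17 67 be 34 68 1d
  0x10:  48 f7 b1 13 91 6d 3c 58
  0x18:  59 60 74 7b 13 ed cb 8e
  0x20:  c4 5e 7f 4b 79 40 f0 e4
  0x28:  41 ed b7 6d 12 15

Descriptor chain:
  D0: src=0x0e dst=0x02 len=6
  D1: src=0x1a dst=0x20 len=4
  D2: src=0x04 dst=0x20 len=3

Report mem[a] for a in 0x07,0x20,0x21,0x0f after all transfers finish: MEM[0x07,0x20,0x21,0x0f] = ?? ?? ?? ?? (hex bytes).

  after D0: wrote 6B at 0x02 = 681d48f7b113
  after D1: wrote 4B at 0x20 = 747b13ed
  after D2: wrote 3B at 0x20 = 48f7b1
query mem[0x07]=0x13, mem[0x20]=0x48, mem[0x21]=0xf7, mem[0x0f]=0x1d

MEM[0x07,0x20,0x21,0x0f] = 13 48 f7 1d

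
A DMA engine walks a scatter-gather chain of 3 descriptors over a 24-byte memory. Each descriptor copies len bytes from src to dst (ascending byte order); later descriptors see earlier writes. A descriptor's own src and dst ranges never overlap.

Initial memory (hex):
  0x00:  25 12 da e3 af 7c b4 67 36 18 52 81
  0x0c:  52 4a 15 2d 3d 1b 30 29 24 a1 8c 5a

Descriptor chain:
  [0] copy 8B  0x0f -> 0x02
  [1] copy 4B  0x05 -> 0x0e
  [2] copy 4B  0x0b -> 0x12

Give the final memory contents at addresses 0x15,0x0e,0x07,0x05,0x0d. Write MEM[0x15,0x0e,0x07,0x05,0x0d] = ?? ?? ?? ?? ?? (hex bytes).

#0 dst[0x02+8] := {0x2d,0x3d,0x1b,0x30,0x29,0x24,0xa1,0x8c}
#1 dst[0x0e+4] := {0x30,0x29,0x24,0xa1}
#2 dst[0x12+4] := {0x81,0x52,0x4a,0x30}
query mem[0x15]=0x30, mem[0x0e]=0x30, mem[0x07]=0x24, mem[0x05]=0x30, mem[0x0d]=0x4a

MEM[0x15,0x0e,0x07,0x05,0x0d] = 30 30 24 30 4a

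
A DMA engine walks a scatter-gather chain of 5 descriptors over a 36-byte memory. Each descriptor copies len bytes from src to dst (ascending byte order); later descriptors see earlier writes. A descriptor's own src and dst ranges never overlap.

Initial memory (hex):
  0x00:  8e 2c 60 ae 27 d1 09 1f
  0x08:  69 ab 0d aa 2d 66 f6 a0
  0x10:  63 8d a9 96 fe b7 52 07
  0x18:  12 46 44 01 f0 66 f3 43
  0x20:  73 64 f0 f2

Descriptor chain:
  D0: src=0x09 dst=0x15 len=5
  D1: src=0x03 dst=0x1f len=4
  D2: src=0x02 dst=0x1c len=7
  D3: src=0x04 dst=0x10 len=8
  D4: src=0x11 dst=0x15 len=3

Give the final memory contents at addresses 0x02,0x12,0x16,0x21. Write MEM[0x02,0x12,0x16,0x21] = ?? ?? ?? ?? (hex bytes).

MEM[0x02,0x12,0x16,0x21] = 60 09 09 1f

#0 dst[0x15+5] := {0xab,0x0d,0xaa,0x2d,0x66}
#1 dst[0x1f+4] := {0xae,0x27,0xd1,0x09}
#2 dst[0x1c+7] := {0x60,0xae,0x27,0xd1,0x09,0x1f,0x69}
#3 dst[0x10+8] := {0x27,0xd1,0x09,0x1f,0x69,0xab,0x0d,0xaa}
#4 dst[0x15+3] := {0xd1,0x09,0x1f}
query mem[0x02]=0x60, mem[0x12]=0x09, mem[0x16]=0x09, mem[0x21]=0x1f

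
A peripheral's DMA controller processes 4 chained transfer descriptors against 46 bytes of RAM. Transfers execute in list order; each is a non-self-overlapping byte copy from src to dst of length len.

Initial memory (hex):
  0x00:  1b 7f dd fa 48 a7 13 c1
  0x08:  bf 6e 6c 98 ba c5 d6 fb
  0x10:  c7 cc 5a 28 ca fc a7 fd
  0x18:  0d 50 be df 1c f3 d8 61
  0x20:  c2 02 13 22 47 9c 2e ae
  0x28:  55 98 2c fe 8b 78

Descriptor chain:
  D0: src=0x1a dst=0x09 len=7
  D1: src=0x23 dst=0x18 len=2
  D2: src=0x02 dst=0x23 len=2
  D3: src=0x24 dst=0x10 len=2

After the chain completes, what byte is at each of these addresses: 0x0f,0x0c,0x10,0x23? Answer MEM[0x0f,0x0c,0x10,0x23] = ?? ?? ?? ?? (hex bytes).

[0] 0x1a->0x09 len=7 : be df 1c f3 d8 61 c2
[1] 0x23->0x18 len=2 : 22 47
[2] 0x02->0x23 len=2 : dd fa
[3] 0x24->0x10 len=2 : fa 9c
query mem[0x0f]=0xc2, mem[0x0c]=0xf3, mem[0x10]=0xfa, mem[0x23]=0xdd

MEM[0x0f,0x0c,0x10,0x23] = c2 f3 fa dd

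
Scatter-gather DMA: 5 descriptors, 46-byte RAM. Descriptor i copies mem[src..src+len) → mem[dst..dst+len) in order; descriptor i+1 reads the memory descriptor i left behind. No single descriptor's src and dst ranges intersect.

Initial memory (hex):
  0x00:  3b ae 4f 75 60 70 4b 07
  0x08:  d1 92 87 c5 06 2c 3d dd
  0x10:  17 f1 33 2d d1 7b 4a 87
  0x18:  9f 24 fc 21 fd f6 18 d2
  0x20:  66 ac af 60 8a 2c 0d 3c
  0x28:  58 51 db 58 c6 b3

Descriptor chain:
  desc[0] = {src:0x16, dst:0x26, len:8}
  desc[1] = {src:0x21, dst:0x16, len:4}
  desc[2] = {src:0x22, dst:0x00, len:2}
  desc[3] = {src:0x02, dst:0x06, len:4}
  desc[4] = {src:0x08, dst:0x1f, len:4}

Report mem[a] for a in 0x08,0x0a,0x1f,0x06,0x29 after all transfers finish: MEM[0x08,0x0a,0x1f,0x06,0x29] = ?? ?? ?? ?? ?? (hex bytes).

MEM[0x08,0x0a,0x1f,0x06,0x29] = 60 87 60 4f 24

  after D0: wrote 8B at 0x26 = 4a879f24fc21fdf6
  after D1: wrote 4B at 0x16 = acaf608a
  after D2: wrote 2B at 0x00 = af60
  after D3: wrote 4B at 0x06 = 4f756070
  after D4: wrote 4B at 0x1f = 607087c5
query mem[0x08]=0x60, mem[0x0a]=0x87, mem[0x1f]=0x60, mem[0x06]=0x4f, mem[0x29]=0x24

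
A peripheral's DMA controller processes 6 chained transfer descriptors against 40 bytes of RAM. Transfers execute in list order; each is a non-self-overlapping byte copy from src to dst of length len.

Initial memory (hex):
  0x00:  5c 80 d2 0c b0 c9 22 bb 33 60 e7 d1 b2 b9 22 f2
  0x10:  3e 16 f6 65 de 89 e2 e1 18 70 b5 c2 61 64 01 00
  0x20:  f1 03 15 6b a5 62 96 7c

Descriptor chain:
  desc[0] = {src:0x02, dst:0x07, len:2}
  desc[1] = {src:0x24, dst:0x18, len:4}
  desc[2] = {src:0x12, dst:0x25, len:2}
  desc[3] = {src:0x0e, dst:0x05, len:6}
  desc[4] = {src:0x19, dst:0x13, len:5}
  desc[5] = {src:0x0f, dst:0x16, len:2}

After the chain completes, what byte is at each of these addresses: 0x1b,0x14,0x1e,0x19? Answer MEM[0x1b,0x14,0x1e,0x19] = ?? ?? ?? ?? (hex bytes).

MEM[0x1b,0x14,0x1e,0x19] = 7c 96 01 62

D0: mem[0x07..0x08] <- [d2 0c]
D1: mem[0x18..0x1b] <- [a5 62 96 7c]
D2: mem[0x25..0x26] <- [f6 65]
D3: mem[0x05..0x0a] <- [22 f2 3e 16 f6 65]
D4: mem[0x13..0x17] <- [62 96 7c 61 64]
D5: mem[0x16..0x17] <- [f2 3e]
query mem[0x1b]=0x7c, mem[0x14]=0x96, mem[0x1e]=0x01, mem[0x19]=0x62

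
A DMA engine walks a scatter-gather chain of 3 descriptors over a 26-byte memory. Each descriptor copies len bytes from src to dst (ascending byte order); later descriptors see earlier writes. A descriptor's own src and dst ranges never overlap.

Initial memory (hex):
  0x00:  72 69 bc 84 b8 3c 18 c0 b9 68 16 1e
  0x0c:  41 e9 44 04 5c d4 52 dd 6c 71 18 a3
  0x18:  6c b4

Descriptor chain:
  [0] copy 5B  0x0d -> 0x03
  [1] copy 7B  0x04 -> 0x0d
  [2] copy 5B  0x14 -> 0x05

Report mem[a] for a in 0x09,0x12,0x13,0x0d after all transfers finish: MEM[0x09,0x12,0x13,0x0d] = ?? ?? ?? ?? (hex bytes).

MEM[0x09,0x12,0x13,0x0d] = 6c 68 16 44

[0] 0x0d->0x03 len=5 : e9 44 04 5c d4
[1] 0x04->0x0d len=7 : 44 04 5c d4 b9 68 16
[2] 0x14->0x05 len=5 : 6c 71 18 a3 6c
query mem[0x09]=0x6c, mem[0x12]=0x68, mem[0x13]=0x16, mem[0x0d]=0x44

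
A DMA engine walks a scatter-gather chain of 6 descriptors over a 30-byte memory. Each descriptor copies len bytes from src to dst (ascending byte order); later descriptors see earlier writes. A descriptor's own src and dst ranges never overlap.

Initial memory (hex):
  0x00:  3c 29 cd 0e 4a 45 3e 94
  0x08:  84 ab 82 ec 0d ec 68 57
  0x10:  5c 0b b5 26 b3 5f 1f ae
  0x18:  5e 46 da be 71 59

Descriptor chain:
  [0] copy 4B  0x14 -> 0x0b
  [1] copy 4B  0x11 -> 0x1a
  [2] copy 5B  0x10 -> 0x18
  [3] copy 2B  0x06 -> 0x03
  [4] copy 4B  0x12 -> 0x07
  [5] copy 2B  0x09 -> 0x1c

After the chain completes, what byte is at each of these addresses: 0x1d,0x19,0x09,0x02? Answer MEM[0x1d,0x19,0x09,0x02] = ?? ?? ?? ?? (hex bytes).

MEM[0x1d,0x19,0x09,0x02] = 5f 0b b3 cd

#0 dst[0x0b+4] := {0xb3,0x5f,0x1f,0xae}
#1 dst[0x1a+4] := {0x0b,0xb5,0x26,0xb3}
#2 dst[0x18+5] := {0x5c,0x0b,0xb5,0x26,0xb3}
#3 dst[0x03+2] := {0x3e,0x94}
#4 dst[0x07+4] := {0xb5,0x26,0xb3,0x5f}
#5 dst[0x1c+2] := {0xb3,0x5f}
query mem[0x1d]=0x5f, mem[0x19]=0x0b, mem[0x09]=0xb3, mem[0x02]=0xcd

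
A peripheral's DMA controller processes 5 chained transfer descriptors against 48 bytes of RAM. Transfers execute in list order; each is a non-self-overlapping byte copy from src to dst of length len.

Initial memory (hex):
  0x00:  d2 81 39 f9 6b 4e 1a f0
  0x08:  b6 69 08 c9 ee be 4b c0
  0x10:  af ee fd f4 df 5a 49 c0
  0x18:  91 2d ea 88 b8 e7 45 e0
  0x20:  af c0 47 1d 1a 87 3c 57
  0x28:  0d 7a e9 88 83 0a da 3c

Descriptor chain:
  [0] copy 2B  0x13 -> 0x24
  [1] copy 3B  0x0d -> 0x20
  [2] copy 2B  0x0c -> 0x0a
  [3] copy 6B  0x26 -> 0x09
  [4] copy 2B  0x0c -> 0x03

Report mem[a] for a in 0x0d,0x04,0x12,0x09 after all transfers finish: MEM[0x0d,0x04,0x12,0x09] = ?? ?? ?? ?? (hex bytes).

MEM[0x0d,0x04,0x12,0x09] = e9 e9 fd 3c

D0: mem[0x24..0x25] <- [f4 df]
D1: mem[0x20..0x22] <- [be 4b c0]
D2: mem[0x0a..0x0b] <- [ee be]
D3: mem[0x09..0x0e] <- [3c 57 0d 7a e9 88]
D4: mem[0x03..0x04] <- [7a e9]
query mem[0x0d]=0xe9, mem[0x04]=0xe9, mem[0x12]=0xfd, mem[0x09]=0x3c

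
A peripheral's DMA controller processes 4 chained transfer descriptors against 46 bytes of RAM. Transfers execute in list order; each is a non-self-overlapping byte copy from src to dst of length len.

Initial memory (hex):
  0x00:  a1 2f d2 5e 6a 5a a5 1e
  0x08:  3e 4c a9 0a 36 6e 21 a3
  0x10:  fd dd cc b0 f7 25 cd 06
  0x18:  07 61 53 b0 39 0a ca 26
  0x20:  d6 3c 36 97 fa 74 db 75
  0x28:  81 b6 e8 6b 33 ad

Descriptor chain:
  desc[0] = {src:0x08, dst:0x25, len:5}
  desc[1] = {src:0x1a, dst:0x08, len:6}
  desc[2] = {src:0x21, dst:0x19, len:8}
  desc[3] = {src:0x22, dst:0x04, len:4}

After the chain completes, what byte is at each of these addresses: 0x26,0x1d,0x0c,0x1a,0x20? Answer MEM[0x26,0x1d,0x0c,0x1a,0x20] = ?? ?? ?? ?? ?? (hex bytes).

  after D0: wrote 5B at 0x25 = 3e4ca90a36
  after D1: wrote 6B at 0x08 = 53b0390aca26
  after D2: wrote 8B at 0x19 = 3c3697fa3e4ca90a
  after D3: wrote 4B at 0x04 = 3697fa3e
query mem[0x26]=0x4c, mem[0x1d]=0x3e, mem[0x0c]=0xca, mem[0x1a]=0x36, mem[0x20]=0x0a

MEM[0x26,0x1d,0x0c,0x1a,0x20] = 4c 3e ca 36 0a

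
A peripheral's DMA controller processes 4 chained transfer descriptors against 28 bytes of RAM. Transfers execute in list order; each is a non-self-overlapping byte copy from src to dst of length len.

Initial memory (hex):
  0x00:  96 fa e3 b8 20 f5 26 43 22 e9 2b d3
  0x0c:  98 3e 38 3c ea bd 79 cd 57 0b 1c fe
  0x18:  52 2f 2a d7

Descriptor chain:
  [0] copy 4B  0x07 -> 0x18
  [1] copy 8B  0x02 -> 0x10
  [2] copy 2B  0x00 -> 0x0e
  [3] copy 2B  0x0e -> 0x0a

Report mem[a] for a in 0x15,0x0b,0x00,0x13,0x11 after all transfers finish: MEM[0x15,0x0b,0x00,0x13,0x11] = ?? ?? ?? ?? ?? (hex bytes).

MEM[0x15,0x0b,0x00,0x13,0x11] = 43 fa 96 f5 b8

  after D0: wrote 4B at 0x18 = 4322e92b
  after D1: wrote 8B at 0x10 = e3b820f5264322e9
  after D2: wrote 2B at 0x0e = 96fa
  after D3: wrote 2B at 0x0a = 96fa
query mem[0x15]=0x43, mem[0x0b]=0xfa, mem[0x00]=0x96, mem[0x13]=0xf5, mem[0x11]=0xb8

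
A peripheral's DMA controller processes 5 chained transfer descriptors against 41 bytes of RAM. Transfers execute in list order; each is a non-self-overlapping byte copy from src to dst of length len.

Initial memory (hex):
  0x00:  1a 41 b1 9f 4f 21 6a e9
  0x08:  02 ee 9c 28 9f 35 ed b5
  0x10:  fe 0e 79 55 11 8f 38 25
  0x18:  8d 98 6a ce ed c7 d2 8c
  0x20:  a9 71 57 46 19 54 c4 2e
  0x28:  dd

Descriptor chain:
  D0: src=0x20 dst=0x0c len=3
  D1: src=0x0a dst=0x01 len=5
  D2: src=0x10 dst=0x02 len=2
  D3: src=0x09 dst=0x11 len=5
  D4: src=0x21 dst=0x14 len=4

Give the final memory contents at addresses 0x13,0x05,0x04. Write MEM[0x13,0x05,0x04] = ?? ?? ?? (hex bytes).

MEM[0x13,0x05,0x04] = 28 57 71

D0: mem[0x0c..0x0e] <- [a9 71 57]
D1: mem[0x01..0x05] <- [9c 28 a9 71 57]
D2: mem[0x02..0x03] <- [fe 0e]
D3: mem[0x11..0x15] <- [ee 9c 28 a9 71]
D4: mem[0x14..0x17] <- [71 57 46 19]
query mem[0x13]=0x28, mem[0x05]=0x57, mem[0x04]=0x71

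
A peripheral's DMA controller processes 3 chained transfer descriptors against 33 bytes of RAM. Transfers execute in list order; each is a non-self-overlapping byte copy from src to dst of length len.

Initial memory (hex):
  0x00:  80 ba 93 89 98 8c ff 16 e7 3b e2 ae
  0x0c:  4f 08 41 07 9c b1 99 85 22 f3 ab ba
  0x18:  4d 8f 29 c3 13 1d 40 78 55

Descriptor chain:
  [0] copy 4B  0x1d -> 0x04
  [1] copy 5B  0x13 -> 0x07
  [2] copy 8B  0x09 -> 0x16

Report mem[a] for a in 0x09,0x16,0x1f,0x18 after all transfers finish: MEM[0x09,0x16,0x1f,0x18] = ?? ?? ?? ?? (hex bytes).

MEM[0x09,0x16,0x1f,0x18] = f3 f3 78 ba

D0: mem[0x04..0x07] <- [1d 40 78 55]
D1: mem[0x07..0x0b] <- [85 22 f3 ab ba]
D2: mem[0x16..0x1d] <- [f3 ab ba 4f 08 41 07 9c]
query mem[0x09]=0xf3, mem[0x16]=0xf3, mem[0x1f]=0x78, mem[0x18]=0xba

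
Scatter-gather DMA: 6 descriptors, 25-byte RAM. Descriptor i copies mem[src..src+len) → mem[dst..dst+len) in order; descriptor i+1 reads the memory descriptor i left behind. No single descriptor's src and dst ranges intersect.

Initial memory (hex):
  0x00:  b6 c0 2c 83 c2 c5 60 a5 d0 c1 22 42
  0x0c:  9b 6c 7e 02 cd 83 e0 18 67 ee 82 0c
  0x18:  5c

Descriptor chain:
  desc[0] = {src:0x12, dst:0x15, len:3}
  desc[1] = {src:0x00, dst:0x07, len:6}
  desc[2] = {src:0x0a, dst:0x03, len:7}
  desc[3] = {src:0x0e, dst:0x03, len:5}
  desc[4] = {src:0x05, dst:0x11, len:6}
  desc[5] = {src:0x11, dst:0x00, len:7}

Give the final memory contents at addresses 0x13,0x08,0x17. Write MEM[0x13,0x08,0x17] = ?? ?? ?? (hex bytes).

[0] 0x12->0x15 len=3 : e0 18 67
[1] 0x00->0x07 len=6 : b6 c0 2c 83 c2 c5
[2] 0x0a->0x03 len=7 : 83 c2 c5 6c 7e 02 cd
[3] 0x0e->0x03 len=5 : 7e 02 cd 83 e0
[4] 0x05->0x11 len=6 : cd 83 e0 02 cd 83
[5] 0x11->0x00 len=7 : cd 83 e0 02 cd 83 67
query mem[0x13]=0xe0, mem[0x08]=0x02, mem[0x17]=0x67

MEM[0x13,0x08,0x17] = e0 02 67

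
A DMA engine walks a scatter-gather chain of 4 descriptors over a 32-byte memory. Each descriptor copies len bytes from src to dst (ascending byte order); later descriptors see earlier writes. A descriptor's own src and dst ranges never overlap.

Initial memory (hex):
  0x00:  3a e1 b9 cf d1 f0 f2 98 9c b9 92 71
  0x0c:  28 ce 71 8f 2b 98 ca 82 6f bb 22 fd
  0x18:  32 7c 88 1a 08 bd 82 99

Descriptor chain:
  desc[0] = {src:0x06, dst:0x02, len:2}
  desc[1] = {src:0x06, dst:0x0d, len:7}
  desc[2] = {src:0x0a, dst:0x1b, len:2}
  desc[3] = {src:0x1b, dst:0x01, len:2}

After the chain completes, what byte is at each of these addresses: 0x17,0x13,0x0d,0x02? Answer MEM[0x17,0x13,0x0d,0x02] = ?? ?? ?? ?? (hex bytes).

D0: mem[0x02..0x03] <- [f2 98]
D1: mem[0x0d..0x13] <- [f2 98 9c b9 92 71 28]
D2: mem[0x1b..0x1c] <- [92 71]
D3: mem[0x01..0x02] <- [92 71]
query mem[0x17]=0xfd, mem[0x13]=0x28, mem[0x0d]=0xf2, mem[0x02]=0x71

MEM[0x17,0x13,0x0d,0x02] = fd 28 f2 71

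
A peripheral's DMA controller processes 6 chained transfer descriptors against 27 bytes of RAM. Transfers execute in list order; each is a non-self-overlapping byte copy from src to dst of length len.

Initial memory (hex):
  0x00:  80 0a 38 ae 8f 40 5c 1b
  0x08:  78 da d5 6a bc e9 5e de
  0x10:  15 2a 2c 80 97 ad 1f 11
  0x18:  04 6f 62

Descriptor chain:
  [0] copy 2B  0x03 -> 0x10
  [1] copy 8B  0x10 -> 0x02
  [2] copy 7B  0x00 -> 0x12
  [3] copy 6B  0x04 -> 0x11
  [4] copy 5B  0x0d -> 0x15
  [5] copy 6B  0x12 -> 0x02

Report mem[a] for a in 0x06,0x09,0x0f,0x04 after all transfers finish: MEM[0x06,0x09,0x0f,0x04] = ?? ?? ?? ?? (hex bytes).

#0 dst[0x10+2] := {0xae,0x8f}
#1 dst[0x02+8] := {0xae,0x8f,0x2c,0x80,0x97,0xad,0x1f,0x11}
#2 dst[0x12+7] := {0x80,0x0a,0xae,0x8f,0x2c,0x80,0x97}
#3 dst[0x11+6] := {0x2c,0x80,0x97,0xad,0x1f,0x11}
#4 dst[0x15+5] := {0xe9,0x5e,0xde,0xae,0x2c}
#5 dst[0x02+6] := {0x80,0x97,0xad,0xe9,0x5e,0xde}
query mem[0x06]=0x5e, mem[0x09]=0x11, mem[0x0f]=0xde, mem[0x04]=0xad

MEM[0x06,0x09,0x0f,0x04] = 5e 11 de ad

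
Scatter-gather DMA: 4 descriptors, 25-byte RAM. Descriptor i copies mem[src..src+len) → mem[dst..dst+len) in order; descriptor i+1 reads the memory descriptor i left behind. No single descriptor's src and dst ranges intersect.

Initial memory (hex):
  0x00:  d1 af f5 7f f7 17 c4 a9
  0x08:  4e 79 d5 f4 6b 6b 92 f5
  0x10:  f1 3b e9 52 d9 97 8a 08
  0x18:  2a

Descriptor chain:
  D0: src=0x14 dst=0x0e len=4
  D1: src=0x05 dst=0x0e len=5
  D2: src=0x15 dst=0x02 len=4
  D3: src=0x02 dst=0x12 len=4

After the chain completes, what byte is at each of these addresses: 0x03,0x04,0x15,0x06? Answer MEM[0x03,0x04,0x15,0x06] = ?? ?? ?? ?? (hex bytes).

  after D0: wrote 4B at 0x0e = d9978a08
  after D1: wrote 5B at 0x0e = 17c4a94e79
  after D2: wrote 4B at 0x02 = 978a082a
  after D3: wrote 4B at 0x12 = 978a082a
query mem[0x03]=0x8a, mem[0x04]=0x08, mem[0x15]=0x2a, mem[0x06]=0xc4

MEM[0x03,0x04,0x15,0x06] = 8a 08 2a c4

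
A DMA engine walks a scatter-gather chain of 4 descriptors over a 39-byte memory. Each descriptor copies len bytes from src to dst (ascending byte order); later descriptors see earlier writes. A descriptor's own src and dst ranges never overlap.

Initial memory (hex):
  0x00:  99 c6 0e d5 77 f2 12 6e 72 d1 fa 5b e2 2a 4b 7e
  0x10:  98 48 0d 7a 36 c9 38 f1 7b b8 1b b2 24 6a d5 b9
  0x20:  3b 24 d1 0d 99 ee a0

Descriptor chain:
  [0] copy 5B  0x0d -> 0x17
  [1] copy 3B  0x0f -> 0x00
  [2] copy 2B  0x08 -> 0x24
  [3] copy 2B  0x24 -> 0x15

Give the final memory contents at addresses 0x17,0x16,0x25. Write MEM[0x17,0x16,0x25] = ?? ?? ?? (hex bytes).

D0: mem[0x17..0x1b] <- [2a 4b 7e 98 48]
D1: mem[0x00..0x02] <- [7e 98 48]
D2: mem[0x24..0x25] <- [72 d1]
D3: mem[0x15..0x16] <- [72 d1]
query mem[0x17]=0x2a, mem[0x16]=0xd1, mem[0x25]=0xd1

MEM[0x17,0x16,0x25] = 2a d1 d1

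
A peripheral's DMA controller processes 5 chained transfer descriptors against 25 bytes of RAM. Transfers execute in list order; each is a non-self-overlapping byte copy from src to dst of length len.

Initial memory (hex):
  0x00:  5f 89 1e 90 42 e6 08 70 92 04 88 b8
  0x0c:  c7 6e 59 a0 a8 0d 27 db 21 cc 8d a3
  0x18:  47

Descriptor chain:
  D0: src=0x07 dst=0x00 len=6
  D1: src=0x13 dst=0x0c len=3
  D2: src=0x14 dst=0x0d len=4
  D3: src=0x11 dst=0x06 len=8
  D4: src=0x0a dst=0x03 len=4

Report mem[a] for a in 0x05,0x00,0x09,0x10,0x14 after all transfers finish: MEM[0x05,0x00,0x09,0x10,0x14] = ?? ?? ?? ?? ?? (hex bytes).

MEM[0x05,0x00,0x09,0x10,0x14] = a3 70 21 a3 21

#0 dst[0x00+6] := {0x70,0x92,0x04,0x88,0xb8,0xc7}
#1 dst[0x0c+3] := {0xdb,0x21,0xcc}
#2 dst[0x0d+4] := {0x21,0xcc,0x8d,0xa3}
#3 dst[0x06+8] := {0x0d,0x27,0xdb,0x21,0xcc,0x8d,0xa3,0x47}
#4 dst[0x03+4] := {0xcc,0x8d,0xa3,0x47}
query mem[0x05]=0xa3, mem[0x00]=0x70, mem[0x09]=0x21, mem[0x10]=0xa3, mem[0x14]=0x21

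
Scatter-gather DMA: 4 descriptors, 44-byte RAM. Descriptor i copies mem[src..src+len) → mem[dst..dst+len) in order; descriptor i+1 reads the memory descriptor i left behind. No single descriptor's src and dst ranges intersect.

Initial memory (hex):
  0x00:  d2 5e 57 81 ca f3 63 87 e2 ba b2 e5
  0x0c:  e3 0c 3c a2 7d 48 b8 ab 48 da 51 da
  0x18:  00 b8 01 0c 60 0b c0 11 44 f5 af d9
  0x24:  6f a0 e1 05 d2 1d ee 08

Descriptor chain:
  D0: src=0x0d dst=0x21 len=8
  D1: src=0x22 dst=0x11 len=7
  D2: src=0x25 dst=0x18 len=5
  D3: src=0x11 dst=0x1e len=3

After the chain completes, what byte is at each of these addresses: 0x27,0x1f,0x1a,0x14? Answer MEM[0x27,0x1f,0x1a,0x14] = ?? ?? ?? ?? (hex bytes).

D0: mem[0x21..0x28] <- [0c 3c a2 7d 48 b8 ab 48]
D1: mem[0x11..0x17] <- [3c a2 7d 48 b8 ab 48]
D2: mem[0x18..0x1c] <- [48 b8 ab 48 1d]
D3: mem[0x1e..0x20] <- [3c a2 7d]
query mem[0x27]=0xab, mem[0x1f]=0xa2, mem[0x1a]=0xab, mem[0x14]=0x48

MEM[0x27,0x1f,0x1a,0x14] = ab a2 ab 48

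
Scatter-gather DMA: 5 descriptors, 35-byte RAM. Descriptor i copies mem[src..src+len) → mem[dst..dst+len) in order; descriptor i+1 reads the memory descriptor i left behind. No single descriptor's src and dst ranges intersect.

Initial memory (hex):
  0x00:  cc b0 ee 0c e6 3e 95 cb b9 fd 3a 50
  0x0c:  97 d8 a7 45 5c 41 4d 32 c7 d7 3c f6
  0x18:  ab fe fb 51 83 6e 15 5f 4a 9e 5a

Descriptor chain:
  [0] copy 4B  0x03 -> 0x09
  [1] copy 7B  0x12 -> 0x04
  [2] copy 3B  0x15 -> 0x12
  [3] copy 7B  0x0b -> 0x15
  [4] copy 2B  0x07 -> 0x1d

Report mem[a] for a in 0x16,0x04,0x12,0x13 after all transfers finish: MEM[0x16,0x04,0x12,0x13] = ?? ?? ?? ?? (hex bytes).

MEM[0x16,0x04,0x12,0x13] = 95 4d d7 3c

D0: mem[0x09..0x0c] <- [0c e6 3e 95]
D1: mem[0x04..0x0a] <- [4d 32 c7 d7 3c f6 ab]
D2: mem[0x12..0x14] <- [d7 3c f6]
D3: mem[0x15..0x1b] <- [3e 95 d8 a7 45 5c 41]
D4: mem[0x1d..0x1e] <- [d7 3c]
query mem[0x16]=0x95, mem[0x04]=0x4d, mem[0x12]=0xd7, mem[0x13]=0x3c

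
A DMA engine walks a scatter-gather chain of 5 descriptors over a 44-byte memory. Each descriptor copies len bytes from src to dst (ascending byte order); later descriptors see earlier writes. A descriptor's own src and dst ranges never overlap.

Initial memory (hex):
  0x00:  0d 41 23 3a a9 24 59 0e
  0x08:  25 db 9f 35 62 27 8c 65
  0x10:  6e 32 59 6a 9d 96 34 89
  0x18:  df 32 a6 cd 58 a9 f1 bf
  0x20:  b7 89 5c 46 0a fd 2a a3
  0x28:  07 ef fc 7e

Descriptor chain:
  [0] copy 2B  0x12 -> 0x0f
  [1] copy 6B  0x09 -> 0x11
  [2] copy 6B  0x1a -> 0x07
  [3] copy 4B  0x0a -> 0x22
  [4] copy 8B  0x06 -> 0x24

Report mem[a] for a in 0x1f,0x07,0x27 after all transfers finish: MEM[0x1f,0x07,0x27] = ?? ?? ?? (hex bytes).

MEM[0x1f,0x07,0x27] = bf a6 58

  after D0: wrote 2B at 0x0f = 596a
  after D1: wrote 6B at 0x11 = db9f3562278c
  after D2: wrote 6B at 0x07 = a6cd58a9f1bf
  after D3: wrote 4B at 0x22 = a9f1bf27
  after D4: wrote 8B at 0x24 = 59a6cd58a9f1bf27
query mem[0x1f]=0xbf, mem[0x07]=0xa6, mem[0x27]=0x58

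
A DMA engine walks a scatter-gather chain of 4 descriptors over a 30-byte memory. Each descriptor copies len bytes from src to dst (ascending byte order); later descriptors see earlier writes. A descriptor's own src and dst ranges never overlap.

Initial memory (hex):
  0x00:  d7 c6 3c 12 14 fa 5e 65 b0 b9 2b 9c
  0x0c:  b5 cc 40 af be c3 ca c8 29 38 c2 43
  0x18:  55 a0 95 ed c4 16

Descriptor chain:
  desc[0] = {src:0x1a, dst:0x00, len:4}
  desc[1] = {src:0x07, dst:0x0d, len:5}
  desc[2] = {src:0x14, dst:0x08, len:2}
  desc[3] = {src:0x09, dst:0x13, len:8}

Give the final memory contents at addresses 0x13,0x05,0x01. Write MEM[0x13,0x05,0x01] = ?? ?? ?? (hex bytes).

MEM[0x13,0x05,0x01] = 38 fa ed

D0: mem[0x00..0x03] <- [95 ed c4 16]
D1: mem[0x0d..0x11] <- [65 b0 b9 2b 9c]
D2: mem[0x08..0x09] <- [29 38]
D3: mem[0x13..0x1a] <- [38 2b 9c b5 65 b0 b9 2b]
query mem[0x13]=0x38, mem[0x05]=0xfa, mem[0x01]=0xed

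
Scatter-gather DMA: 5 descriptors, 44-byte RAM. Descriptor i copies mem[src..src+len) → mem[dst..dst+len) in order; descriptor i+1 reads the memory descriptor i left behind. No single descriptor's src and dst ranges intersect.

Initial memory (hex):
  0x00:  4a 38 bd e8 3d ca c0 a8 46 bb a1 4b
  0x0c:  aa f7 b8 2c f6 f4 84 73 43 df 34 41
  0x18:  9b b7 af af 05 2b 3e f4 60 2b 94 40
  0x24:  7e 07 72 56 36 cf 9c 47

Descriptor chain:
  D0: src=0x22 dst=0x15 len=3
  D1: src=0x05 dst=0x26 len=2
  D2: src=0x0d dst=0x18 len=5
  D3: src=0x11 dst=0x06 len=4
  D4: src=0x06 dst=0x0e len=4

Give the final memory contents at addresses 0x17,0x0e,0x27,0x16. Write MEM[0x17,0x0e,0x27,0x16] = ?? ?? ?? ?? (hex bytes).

MEM[0x17,0x0e,0x27,0x16] = 7e f4 c0 40

  after D0: wrote 3B at 0x15 = 94407e
  after D1: wrote 2B at 0x26 = cac0
  after D2: wrote 5B at 0x18 = f7b82cf6f4
  after D3: wrote 4B at 0x06 = f4847343
  after D4: wrote 4B at 0x0e = f4847343
query mem[0x17]=0x7e, mem[0x0e]=0xf4, mem[0x27]=0xc0, mem[0x16]=0x40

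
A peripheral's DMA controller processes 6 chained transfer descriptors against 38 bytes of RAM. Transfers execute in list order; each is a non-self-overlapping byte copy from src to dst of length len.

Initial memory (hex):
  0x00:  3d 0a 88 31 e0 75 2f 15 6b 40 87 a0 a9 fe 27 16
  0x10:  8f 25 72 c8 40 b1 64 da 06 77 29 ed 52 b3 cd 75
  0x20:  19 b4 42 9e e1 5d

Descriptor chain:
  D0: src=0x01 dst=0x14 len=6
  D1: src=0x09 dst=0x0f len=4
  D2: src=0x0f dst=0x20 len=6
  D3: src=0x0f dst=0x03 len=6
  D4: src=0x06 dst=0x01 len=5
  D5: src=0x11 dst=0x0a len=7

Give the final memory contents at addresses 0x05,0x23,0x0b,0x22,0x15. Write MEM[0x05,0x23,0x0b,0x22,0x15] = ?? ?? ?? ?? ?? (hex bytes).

MEM[0x05,0x23,0x0b,0x22,0x15] = 87 a9 a9 a0 88

  after D0: wrote 6B at 0x14 = 0a8831e0752f
  after D1: wrote 4B at 0x0f = 4087a0a9
  after D2: wrote 6B at 0x20 = 4087a0a9c80a
  after D3: wrote 6B at 0x03 = 4087a0a9c80a
  after D4: wrote 5B at 0x01 = a9c80a4087
  after D5: wrote 7B at 0x0a = a0a9c80a8831e0
query mem[0x05]=0x87, mem[0x23]=0xa9, mem[0x0b]=0xa9, mem[0x22]=0xa0, mem[0x15]=0x88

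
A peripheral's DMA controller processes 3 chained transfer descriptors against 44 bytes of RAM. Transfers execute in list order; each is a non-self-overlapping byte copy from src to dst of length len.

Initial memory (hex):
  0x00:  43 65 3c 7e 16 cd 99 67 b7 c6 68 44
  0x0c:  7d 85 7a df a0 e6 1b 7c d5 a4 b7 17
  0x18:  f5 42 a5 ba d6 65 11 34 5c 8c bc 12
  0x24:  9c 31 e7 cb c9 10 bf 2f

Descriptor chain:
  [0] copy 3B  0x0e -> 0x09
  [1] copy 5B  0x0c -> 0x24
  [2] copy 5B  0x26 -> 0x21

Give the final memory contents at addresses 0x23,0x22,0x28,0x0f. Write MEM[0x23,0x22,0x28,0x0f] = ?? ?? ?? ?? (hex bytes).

#0 dst[0x09+3] := {0x7a,0xdf,0xa0}
#1 dst[0x24+5] := {0x7d,0x85,0x7a,0xdf,0xa0}
#2 dst[0x21+5] := {0x7a,0xdf,0xa0,0x10,0xbf}
query mem[0x23]=0xa0, mem[0x22]=0xdf, mem[0x28]=0xa0, mem[0x0f]=0xdf

MEM[0x23,0x22,0x28,0x0f] = a0 df a0 df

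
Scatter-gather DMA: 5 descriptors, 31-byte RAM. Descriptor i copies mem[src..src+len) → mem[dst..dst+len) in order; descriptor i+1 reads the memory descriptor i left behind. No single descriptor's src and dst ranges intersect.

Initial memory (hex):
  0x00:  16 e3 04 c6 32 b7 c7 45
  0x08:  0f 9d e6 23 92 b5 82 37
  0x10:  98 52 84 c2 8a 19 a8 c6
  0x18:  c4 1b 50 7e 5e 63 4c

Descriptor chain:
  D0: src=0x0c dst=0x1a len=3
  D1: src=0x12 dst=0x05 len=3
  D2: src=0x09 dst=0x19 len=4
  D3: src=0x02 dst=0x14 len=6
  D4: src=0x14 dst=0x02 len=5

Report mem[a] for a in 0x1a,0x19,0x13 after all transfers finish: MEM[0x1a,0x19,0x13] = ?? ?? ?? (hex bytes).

#0 dst[0x1a+3] := {0x92,0xb5,0x82}
#1 dst[0x05+3] := {0x84,0xc2,0x8a}
#2 dst[0x19+4] := {0x9d,0xe6,0x23,0x92}
#3 dst[0x14+6] := {0x04,0xc6,0x32,0x84,0xc2,0x8a}
#4 dst[0x02+5] := {0x04,0xc6,0x32,0x84,0xc2}
query mem[0x1a]=0xe6, mem[0x19]=0x8a, mem[0x13]=0xc2

MEM[0x1a,0x19,0x13] = e6 8a c2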